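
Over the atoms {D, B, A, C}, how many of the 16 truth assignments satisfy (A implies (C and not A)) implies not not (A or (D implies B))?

14

Initial set: {((A implies (C and not A)) implies not not (A or (D implies B)))}.
((A implies (C and not A)) implies not not (A or (D implies B))): β-rule — branch into not (A implies (C and not A))  //  not not (A or (D implies B)).
  branch 1 (add not (A implies (C and not A))):
    not (A implies (C and not A)): α-rule — add A, not (C and not A).
    not (C and not A): β-rule — branch into not C  //  not not A.
      branch 1.1 (add not C):
        ○ open, literals {A=T, C=F}.
      branch 1.2 (add not not A):
        ○ open, literals {A=T}.
  branch 2 (add not not (A or (D implies B))):
    not not (A or (D implies B)): drop double negation, giving (A or (D implies B)).
    (A or (D implies B)): β-rule — branch into A  //  (D implies B).
      branch 2.1 (add A):
        ○ open, literals {A=T}.
      branch 2.2 (add (D implies B)):
        (D implies B): β-rule — branch into not D  //  B.
          branch 2.2.1 (add not D):
            ○ open, literals {D=F}.
          branch 2.2.2 (add B):
            ○ open, literals {B=T}.
0 branches closed, 5 open.
Each open branch fixes some atoms; the unmentioned ones are free. Counting distinct full assignments: branch {A=T, C=F} (D, B) contributes 4 new; branch {A=T} (D, B, C) contributes 4 new; branch {A=T} (D, B, C) contributes 0 new; branch {D=F} (B, A, C) contributes 4 new; branch {B=T} (D, A, C) contributes 2 new. Total: 14.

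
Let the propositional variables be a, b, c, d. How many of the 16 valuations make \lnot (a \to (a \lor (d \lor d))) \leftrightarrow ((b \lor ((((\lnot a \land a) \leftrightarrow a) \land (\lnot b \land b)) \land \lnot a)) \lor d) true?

Initial set: {(\lnot (a \to (a \lor (d \lor d))) \leftrightarrow ((b \lor ((((\lnot a \land a) \leftrightarrow a) \land (\lnot b \land b)) \land \lnot a)) \lor d))}.
(\lnot (a \to (a \lor (d \lor d))) \leftrightarrow ((b \lor ((((\lnot a \land a) \leftrightarrow a) \land (\lnot b \land b)) \land \lnot a)) \lor d)): β-rule — branch into \lnot (a \to (a \lor (d \lor d))), ((b \lor ((((\lnot a \land a) \leftrightarrow a) \land (\lnot b \land b)) \land \lnot a)) \lor d)  //  \lnot \lnot (a \to (a \lor (d \lor d))), \lnot ((b \lor ((((\lnot a \land a) \leftrightarrow a) \land (\lnot b \land b)) \land \lnot a)) \lor d).
  branch 1 (add \lnot (a \to (a \lor (d \lor d))), ((b \lor ((((\lnot a \land a) \leftrightarrow a) \land (\lnot b \land b)) \land \lnot a)) \lor d)):
    \lnot (a \to (a \lor (d \lor d))): α-rule — add a, \lnot (a \lor (d \lor d)).
    \lnot (a \lor (d \lor d)): α-rule — add \lnot a, \lnot (d \lor d).
    × closes — contains both a and \lnot a.
  branch 2 (add \lnot \lnot (a \to (a \lor (d \lor d))), \lnot ((b \lor ((((\lnot a \land a) \leftrightarrow a) \land (\lnot b \land b)) \land \lnot a)) \lor d)):
    \lnot ((b \lor ((((\lnot a \land a) \leftrightarrow a) \land (\lnot b \land b)) \land \lnot a)) \lor d): α-rule — add \lnot (b \lor ((((\lnot a \land a) \leftrightarrow a) \land (\lnot b \land b)) \land \lnot a)), \lnot d.
    \lnot (b \lor ((((\lnot a \land a) \leftrightarrow a) \land (\lnot b \land b)) \land \lnot a)): α-rule — add \lnot b, \lnot ((((\lnot a \land a) \leftrightarrow a) \land (\lnot b \land b)) \land \lnot a).
    \lnot \lnot (a \to (a \lor (d \lor d))): β-rule — branch into \lnot a  //  (a \lor (d \lor d)).
      branch 2.1 (add \lnot a):
        \lnot ((((\lnot a \land a) \leftrightarrow a) \land (\lnot b \land b)) \land \lnot a): β-rule — branch into \lnot (((\lnot a \land a) \leftrightarrow a) \land (\lnot b \land b))  //  \lnot \lnot a.
          branch 2.1.1 (add \lnot (((\lnot a \land a) \leftrightarrow a) \land (\lnot b \land b))):
            \lnot (((\lnot a \land a) \leftrightarrow a) \land (\lnot b \land b)): β-rule — branch into \lnot ((\lnot a \land a) \leftrightarrow a)  //  \lnot (\lnot b \land b).
              branch 2.1.1.1 (add \lnot ((\lnot a \land a) \leftrightarrow a)):
                \lnot ((\lnot a \land a) \leftrightarrow a): β-rule — branch into (\lnot a \land a), \lnot a  //  \lnot (\lnot a \land a), a.
                  branch 2.1.1.1.1 (add (\lnot a \land a), \lnot a):
                    (\lnot a \land a): α-rule — add \lnot a, a.
                    × closes — contains both a and \lnot a.
                  branch 2.1.1.1.2 (add \lnot (\lnot a \land a), a):
                    × closes — contains both a and \lnot a.
              branch 2.1.1.2 (add \lnot (\lnot b \land b)):
                \lnot (\lnot b \land b): β-rule — branch into \lnot \lnot b  //  \lnot b.
                  branch 2.1.1.2.1 (add \lnot \lnot b):
                    × closes — contains both b and \lnot b.
                  branch 2.1.1.2.2 (add \lnot b):
                    ○ open, literals {a=F, b=F, d=F}.
          branch 2.1.2 (add \lnot \lnot a):
            × closes — contains both a and \lnot a.
      branch 2.2 (add (a \lor (d \lor d))):
        \lnot ((((\lnot a \land a) \leftrightarrow a) \land (\lnot b \land b)) \land \lnot a): β-rule — branch into \lnot (((\lnot a \land a) \leftrightarrow a) \land (\lnot b \land b))  //  \lnot \lnot a.
          branch 2.2.1 (add \lnot (((\lnot a \land a) \leftrightarrow a) \land (\lnot b \land b))):
            (a \lor (d \lor d)): β-rule — branch into a  //  (d \lor d).
              branch 2.2.1.1 (add a):
                \lnot (((\lnot a \land a) \leftrightarrow a) \land (\lnot b \land b)): β-rule — branch into \lnot ((\lnot a \land a) \leftrightarrow a)  //  \lnot (\lnot b \land b).
                  branch 2.2.1.1.1 (add \lnot ((\lnot a \land a) \leftrightarrow a)):
                    \lnot ((\lnot a \land a) \leftrightarrow a): β-rule — branch into (\lnot a \land a), \lnot a  //  \lnot (\lnot a \land a), a.
                      branch 2.2.1.1.1.1 (add (\lnot a \land a), \lnot a):
                        × closes — contains both a and \lnot a.
                      branch 2.2.1.1.1.2 (add \lnot (\lnot a \land a), a):
                        \lnot (\lnot a \land a): β-rule — branch into \lnot \lnot a  //  \lnot a.
                          branch 2.2.1.1.1.2.1 (add \lnot \lnot a):
                            ○ open, literals {a=T, b=F, d=F}.
                          branch 2.2.1.1.1.2.2 (add \lnot a):
                            × closes — contains both a and \lnot a.
                  branch 2.2.1.1.2 (add \lnot (\lnot b \land b)):
                    \lnot (\lnot b \land b): β-rule — branch into \lnot \lnot b  //  \lnot b.
                      branch 2.2.1.1.2.1 (add \lnot \lnot b):
                        × closes — contains both b and \lnot b.
                      branch 2.2.1.1.2.2 (add \lnot b):
                        ○ open, literals {a=T, b=F, d=F}.
              branch 2.2.1.2 (add (d \lor d)):
                \lnot (((\lnot a \land a) \leftrightarrow a) \land (\lnot b \land b)): β-rule — branch into \lnot ((\lnot a \land a) \leftrightarrow a)  //  \lnot (\lnot b \land b).
                  branch 2.2.1.2.1 (add \lnot ((\lnot a \land a) \leftrightarrow a)):
                    (d \lor d): β-rule — branch into d  //  d.
                      branch 2.2.1.2.1.1 (add d):
                        × closes — contains both d and \lnot d.
                      branch 2.2.1.2.1.2 (add d):
                        × closes — contains both d and \lnot d.
                  branch 2.2.1.2.2 (add \lnot (\lnot b \land b)):
                    (d \lor d): β-rule — branch into d  //  d.
                      branch 2.2.1.2.2.1 (add d):
                        × closes — contains both d and \lnot d.
                      branch 2.2.1.2.2.2 (add d):
                        × closes — contains both d and \lnot d.
          branch 2.2.2 (add \lnot \lnot a):
            (a \lor (d \lor d)): β-rule — branch into a  //  (d \lor d).
              branch 2.2.2.1 (add a):
                ○ open, literals {a=T, b=F, d=F}.
              branch 2.2.2.2 (add (d \lor d)):
                (d \lor d): β-rule — branch into d  //  d.
                  branch 2.2.2.2.1 (add d):
                    × closes — contains both d and \lnot d.
                  branch 2.2.2.2.2 (add d):
                    × closes — contains both d and \lnot d.
14 branches closed, 4 open.
Each open branch fixes some atoms; the unmentioned ones are free. Counting distinct full assignments: branch {a=F, b=F, d=F} (c) contributes 2 new; branch {a=T, b=F, d=F} (c) contributes 2 new; branch {a=T, b=F, d=F} (c) contributes 0 new; branch {a=T, b=F, d=F} (c) contributes 0 new. Total: 4.

4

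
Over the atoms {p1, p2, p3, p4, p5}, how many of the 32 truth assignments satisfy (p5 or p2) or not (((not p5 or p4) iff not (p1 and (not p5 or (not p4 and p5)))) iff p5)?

28

Initial set: {T ((p5 or p2) or not (((not p5 or p4) iff not (p1 and (not p5 or (not p4 and p5)))) iff p5))}.
T ((p5 or p2) or not (((not p5 or p4) iff not (p1 and (not p5 or (not p4 and p5)))) iff p5)): β-rule — branch into T (p5 or p2)  //  T not (((not p5 or p4) iff not (p1 and (not p5 or (not p4 and p5)))) iff p5).
  branch 1 (add T (p5 or p2)):
    T (p5 or p2): β-rule — branch into T p5  //  T p2.
      branch 1.1 (add T p5):
        ○ open, literals {p5=T}.
      branch 1.2 (add T p2):
        ○ open, literals {p2=T}.
  branch 2 (add T not (((not p5 or p4) iff not (p1 and (not p5 or (not p4 and p5)))) iff p5)):
    T not (((not p5 or p4) iff not (p1 and (not p5 or (not p4 and p5)))) iff p5): β-rule — branch into T ((not p5 or p4) iff not (p1 and (not p5 or (not p4 and p5)))), F p5  //  F ((not p5 or p4) iff not (p1 and (not p5 or (not p4 and p5)))), T p5.
      branch 2.1 (add T ((not p5 or p4) iff not (p1 and (not p5 or (not p4 and p5)))), F p5):
        T ((not p5 or p4) iff not (p1 and (not p5 or (not p4 and p5)))): β-rule — branch into T (not p5 or p4), T not (p1 and (not p5 or (not p4 and p5)))  //  F (not p5 or p4), F not (p1 and (not p5 or (not p4 and p5))).
          branch 2.1.1 (add T (not p5 or p4), T not (p1 and (not p5 or (not p4 and p5)))):
            T (not p5 or p4): β-rule — branch into T not p5  //  T p4.
              branch 2.1.1.1 (add T not p5):
                T not (p1 and (not p5 or (not p4 and p5))): β-rule — branch into F p1  //  F (not p5 or (not p4 and p5)).
                  branch 2.1.1.1.1 (add F p1):
                    ○ open, literals {p1=F, p5=F}.
                  branch 2.1.1.1.2 (add F (not p5 or (not p4 and p5))):
                    F (not p5 or (not p4 and p5)): α-rule — add F not p5, F (not p4 and p5).
                    × closes — contains both p5 and not p5.
              branch 2.1.1.2 (add T p4):
                T not (p1 and (not p5 or (not p4 and p5))): β-rule — branch into F p1  //  F (not p5 or (not p4 and p5)).
                  branch 2.1.1.2.1 (add F p1):
                    ○ open, literals {p1=F, p4=T, p5=F}.
                  branch 2.1.1.2.2 (add F (not p5 or (not p4 and p5))):
                    F (not p5 or (not p4 and p5)): α-rule — add F not p5, F (not p4 and p5).
                    × closes — contains both p5 and not p5.
          branch 2.1.2 (add F (not p5 or p4), F not (p1 and (not p5 or (not p4 and p5)))):
            F (not p5 or p4): α-rule — add F not p5, F p4.
            × closes — contains both p5 and not p5.
      branch 2.2 (add F ((not p5 or p4) iff not (p1 and (not p5 or (not p4 and p5)))), T p5):
        F ((not p5 or p4) iff not (p1 and (not p5 or (not p4 and p5)))): β-rule — branch into T (not p5 or p4), F not (p1 and (not p5 or (not p4 and p5)))  //  F (not p5 or p4), T not (p1 and (not p5 or (not p4 and p5))).
          branch 2.2.1 (add T (not p5 or p4), F not (p1 and (not p5 or (not p4 and p5)))):
            F not (p1 and (not p5 or (not p4 and p5))): α-rule — add T p1, T (not p5 or (not p4 and p5)).
            T (not p5 or p4): β-rule — branch into T not p5  //  T p4.
              branch 2.2.1.1 (add T not p5):
                × closes — contains both p5 and not p5.
              branch 2.2.1.2 (add T p4):
                T (not p5 or (not p4 and p5)): β-rule — branch into T not p5  //  T (not p4 and p5).
                  branch 2.2.1.2.1 (add T not p5):
                    × closes — contains both p5 and not p5.
                  branch 2.2.1.2.2 (add T (not p4 and p5)):
                    T (not p4 and p5): α-rule — add T not p4, T p5.
                    × closes — contains both p4 and not p4.
          branch 2.2.2 (add F (not p5 or p4), T not (p1 and (not p5 or (not p4 and p5)))):
            F (not p5 or p4): α-rule — add F not p5, F p4.
            T not (p1 and (not p5 or (not p4 and p5))): β-rule — branch into F p1  //  F (not p5 or (not p4 and p5)).
              branch 2.2.2.1 (add F p1):
                ○ open, literals {p1=F, p4=F, p5=T}.
              branch 2.2.2.2 (add F (not p5 or (not p4 and p5))):
                F (not p5 or (not p4 and p5)): α-rule — add F not p5, F (not p4 and p5).
                F (not p4 and p5): β-rule — branch into F not p4  //  F p5.
                  branch 2.2.2.2.1 (add F not p4):
                    × closes — contains both p4 and not p4.
                  branch 2.2.2.2.2 (add F p5):
                    × closes — contains both p5 and not p5.
8 branches closed, 5 open.
Each open branch fixes some atoms; the unmentioned ones are free. Counting distinct full assignments: branch {p5=T} (p1, p2, p3, p4) contributes 16 new; branch {p2=T} (p1, p3, p4, p5) contributes 8 new; branch {p1=F, p5=F} (p2, p3, p4) contributes 4 new; branch {p1=F, p4=T, p5=F} (p2, p3) contributes 0 new; branch {p1=F, p4=F, p5=T} (p2, p3) contributes 0 new. Total: 28.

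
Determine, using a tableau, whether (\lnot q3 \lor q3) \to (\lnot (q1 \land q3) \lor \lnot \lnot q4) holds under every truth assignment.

Assume the negation and expand:
Initial set: {F ((\lnot q3 \lor q3) \to (\lnot (q1 \land q3) \lor \lnot \lnot q4))}.
F ((\lnot q3 \lor q3) \to (\lnot (q1 \land q3) \lor \lnot \lnot q4)): α-rule — add T (\lnot q3 \lor q3), F (\lnot (q1 \land q3) \lor \lnot \lnot q4).
F (\lnot (q1 \land q3) \lor \lnot \lnot q4): α-rule — add F \lnot (q1 \land q3), F \lnot \lnot q4.
F \lnot (q1 \land q3): α-rule — add T q1, T q3.
F \lnot \lnot q4: drop double negation, giving F q4.
T (\lnot q3 \lor q3): β-rule — branch into T \lnot q3  //  T q3.
  branch 1 (add T \lnot q3):
    × closes — contains both q3 and \lnot q3.
  branch 2 (add T q3):
    ○ open, literals {q1=true, q3=true, q4=false}.
1 branch closed, 1 open.
An open branch gives a countermodel: q1=true, q3=true, q4=false (unmentioned atoms arbitrary); under it the original formula is false.

Not valid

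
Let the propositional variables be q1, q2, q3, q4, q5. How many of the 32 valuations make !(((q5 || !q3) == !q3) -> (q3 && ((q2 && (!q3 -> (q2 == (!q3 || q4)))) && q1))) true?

22

Initial set: {!(((q5 || !q3) == !q3) -> (q3 && ((q2 && (!q3 -> (q2 == (!q3 || q4)))) && q1)))}.
!(((q5 || !q3) == !q3) -> (q3 && ((q2 && (!q3 -> (q2 == (!q3 || q4)))) && q1))): α-rule — add ((q5 || !q3) == !q3), !(q3 && ((q2 && (!q3 -> (q2 == (!q3 || q4)))) && q1)).
((q5 || !q3) == !q3): β-rule — branch into (q5 || !q3), !q3  //  !(q5 || !q3), !!q3.
  branch 1 (add (q5 || !q3), !q3):
    !(q3 && ((q2 && (!q3 -> (q2 == (!q3 || q4)))) && q1)): β-rule — branch into !q3  //  !((q2 && (!q3 -> (q2 == (!q3 || q4)))) && q1).
      branch 1.1 (add !q3):
        (q5 || !q3): β-rule — branch into q5  //  !q3.
          branch 1.1.1 (add q5):
            ○ open, literals {q3=0, q5=1}.
          branch 1.1.2 (add !q3):
            ○ open, literals {q3=0}.
      branch 1.2 (add !((q2 && (!q3 -> (q2 == (!q3 || q4)))) && q1)):
        (q5 || !q3): β-rule — branch into q5  //  !q3.
          branch 1.2.1 (add q5):
            !((q2 && (!q3 -> (q2 == (!q3 || q4)))) && q1): β-rule — branch into !(q2 && (!q3 -> (q2 == (!q3 || q4))))  //  !q1.
              branch 1.2.1.1 (add !(q2 && (!q3 -> (q2 == (!q3 || q4))))):
                !(q2 && (!q3 -> (q2 == (!q3 || q4)))): β-rule — branch into !q2  //  !(!q3 -> (q2 == (!q3 || q4))).
                  branch 1.2.1.1.1 (add !q2):
                    ○ open, literals {q2=0, q3=0, q5=1}.
                  branch 1.2.1.1.2 (add !(!q3 -> (q2 == (!q3 || q4)))):
                    !(!q3 -> (q2 == (!q3 || q4))): α-rule — add !q3, !(q2 == (!q3 || q4)).
                    !(q2 == (!q3 || q4)): β-rule — branch into q2, !(!q3 || q4)  //  !q2, (!q3 || q4).
                      branch 1.2.1.1.2.1 (add q2, !(!q3 || q4)):
                        !(!q3 || q4): α-rule — add !!q3, !q4.
                        × closes — contains both q3 and !q3.
                      branch 1.2.1.1.2.2 (add !q2, (!q3 || q4)):
                        (!q3 || q4): β-rule — branch into !q3  //  q4.
                          branch 1.2.1.1.2.2.1 (add !q3):
                            ○ open, literals {q2=0, q3=0, q5=1}.
                          branch 1.2.1.1.2.2.2 (add q4):
                            ○ open, literals {q2=0, q3=0, q4=1, q5=1}.
              branch 1.2.1.2 (add !q1):
                ○ open, literals {q1=0, q3=0, q5=1}.
          branch 1.2.2 (add !q3):
            !((q2 && (!q3 -> (q2 == (!q3 || q4)))) && q1): β-rule — branch into !(q2 && (!q3 -> (q2 == (!q3 || q4))))  //  !q1.
              branch 1.2.2.1 (add !(q2 && (!q3 -> (q2 == (!q3 || q4))))):
                !(q2 && (!q3 -> (q2 == (!q3 || q4)))): β-rule — branch into !q2  //  !(!q3 -> (q2 == (!q3 || q4))).
                  branch 1.2.2.1.1 (add !q2):
                    ○ open, literals {q2=0, q3=0}.
                  branch 1.2.2.1.2 (add !(!q3 -> (q2 == (!q3 || q4)))):
                    !(!q3 -> (q2 == (!q3 || q4))): α-rule — add !q3, !(q2 == (!q3 || q4)).
                    !(q2 == (!q3 || q4)): β-rule — branch into q2, !(!q3 || q4)  //  !q2, (!q3 || q4).
                      branch 1.2.2.1.2.1 (add q2, !(!q3 || q4)):
                        !(!q3 || q4): α-rule — add !!q3, !q4.
                        × closes — contains both q3 and !q3.
                      branch 1.2.2.1.2.2 (add !q2, (!q3 || q4)):
                        (!q3 || q4): β-rule — branch into !q3  //  q4.
                          branch 1.2.2.1.2.2.1 (add !q3):
                            ○ open, literals {q2=0, q3=0}.
                          branch 1.2.2.1.2.2.2 (add q4):
                            ○ open, literals {q2=0, q3=0, q4=1}.
              branch 1.2.2.2 (add !q1):
                ○ open, literals {q1=0, q3=0}.
  branch 2 (add !(q5 || !q3), !!q3):
    !(q5 || !q3): α-rule — add !q5, !!q3.
    !(q3 && ((q2 && (!q3 -> (q2 == (!q3 || q4)))) && q1)): β-rule — branch into !q3  //  !((q2 && (!q3 -> (q2 == (!q3 || q4)))) && q1).
      branch 2.1 (add !q3):
        × closes — contains both q3 and !q3.
      branch 2.2 (add !((q2 && (!q3 -> (q2 == (!q3 || q4)))) && q1)):
        !((q2 && (!q3 -> (q2 == (!q3 || q4)))) && q1): β-rule — branch into !(q2 && (!q3 -> (q2 == (!q3 || q4))))  //  !q1.
          branch 2.2.1 (add !(q2 && (!q3 -> (q2 == (!q3 || q4))))):
            !(q2 && (!q3 -> (q2 == (!q3 || q4)))): β-rule — branch into !q2  //  !(!q3 -> (q2 == (!q3 || q4))).
              branch 2.2.1.1 (add !q2):
                ○ open, literals {q2=0, q3=1, q5=0}.
              branch 2.2.1.2 (add !(!q3 -> (q2 == (!q3 || q4)))):
                !(!q3 -> (q2 == (!q3 || q4))): α-rule — add !q3, !(q2 == (!q3 || q4)).
                × closes — contains both q3 and !q3.
          branch 2.2.2 (add !q1):
            ○ open, literals {q1=0, q3=1, q5=0}.
4 branches closed, 12 open.
Each open branch fixes some atoms; the unmentioned ones are free. Counting distinct full assignments: branch {q3=0, q5=1} (q1, q2, q4) contributes 8 new; branch {q3=0} (q1, q2, q4, q5) contributes 8 new; branch {q2=0, q3=0, q5=1} (q1, q4) contributes 0 new; branch {q2=0, q3=0, q5=1} (q1, q4) contributes 0 new; branch {q2=0, q3=0, q4=1, q5=1} (q1) contributes 0 new; branch {q1=0, q3=0, q5=1} (q2, q4) contributes 0 new; branch {q2=0, q3=0} (q1, q4, q5) contributes 0 new; branch {q2=0, q3=0} (q1, q4, q5) contributes 0 new; branch {q2=0, q3=0, q4=1} (q1, q5) contributes 0 new; branch {q1=0, q3=0} (q2, q4, q5) contributes 0 new; branch {q2=0, q3=1, q5=0} (q1, q4) contributes 4 new; branch {q1=0, q3=1, q5=0} (q2, q4) contributes 2 new. Total: 22.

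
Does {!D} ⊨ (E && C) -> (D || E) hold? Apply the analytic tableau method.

Yes

Initial set: {T !D; F ((E && C) -> (D || E))}.
F ((E && C) -> (D || E)): α-rule — add T (E && C), F (D || E).
T (E && C): α-rule — add T E, T C.
F (D || E): α-rule — add F D, F E.
× closes — contains both E and !E.
All 1 branch closes.
Every branch closed, so the premises entail the conclusion.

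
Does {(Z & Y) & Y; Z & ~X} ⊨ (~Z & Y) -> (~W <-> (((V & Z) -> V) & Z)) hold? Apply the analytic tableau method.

Yes

Initial set: {T ((Z & Y) & Y); T (Z & ~X); F ((~Z & Y) -> (~W <-> (((V & Z) -> V) & Z)))}.
T ((Z & Y) & Y): α-rule — add T (Z & Y), T Y.
T (Z & ~X): α-rule — add T Z, T ~X.
F ((~Z & Y) -> (~W <-> (((V & Z) -> V) & Z))): α-rule — add T (~Z & Y), F (~W <-> (((V & Z) -> V) & Z)).
T (Z & Y): α-rule — add T Z, T Y.
T (~Z & Y): α-rule — add T ~Z, T Y.
× closes — contains both Z and ~Z.
All 1 branch closes.
Every branch closed, so the premises entail the conclusion.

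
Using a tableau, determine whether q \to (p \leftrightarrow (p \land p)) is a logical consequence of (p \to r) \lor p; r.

Initial set: {((p \to r) \lor p); r; \lnot (q \to (p \leftrightarrow (p \land p)))}.
\lnot (q \to (p \leftrightarrow (p \land p))): α-rule — add q, \lnot (p \leftrightarrow (p \land p)).
((p \to r) \lor p): β-rule — branch into (p \to r)  //  p.
  branch 1 (add (p \to r)):
    \lnot (p \leftrightarrow (p \land p)): β-rule — branch into p, \lnot (p \land p)  //  \lnot p, (p \land p).
      branch 1.1 (add p, \lnot (p \land p)):
        (p \to r): β-rule — branch into \lnot p  //  r.
          branch 1.1.1 (add \lnot p):
            × closes — contains both p and \lnot p.
          branch 1.1.2 (add r):
            \lnot (p \land p): β-rule — branch into \lnot p  //  \lnot p.
              branch 1.1.2.1 (add \lnot p):
                × closes — contains both p and \lnot p.
              branch 1.1.2.2 (add \lnot p):
                × closes — contains both p and \lnot p.
      branch 1.2 (add \lnot p, (p \land p)):
        (p \land p): α-rule — add p, p.
        × closes — contains both p and \lnot p.
  branch 2 (add p):
    \lnot (p \leftrightarrow (p \land p)): β-rule — branch into p, \lnot (p \land p)  //  \lnot p, (p \land p).
      branch 2.1 (add p, \lnot (p \land p)):
        \lnot (p \land p): β-rule — branch into \lnot p  //  \lnot p.
          branch 2.1.1 (add \lnot p):
            × closes — contains both p and \lnot p.
          branch 2.1.2 (add \lnot p):
            × closes — contains both p and \lnot p.
      branch 2.2 (add \lnot p, (p \land p)):
        × closes — contains both p and \lnot p.
All 7 branches close.
Every branch closed, so the premises entail the conclusion.

Yes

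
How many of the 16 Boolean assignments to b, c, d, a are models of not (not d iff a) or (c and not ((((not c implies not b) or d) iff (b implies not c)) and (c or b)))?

Initial set: {(not (not d iff a) or (c and not ((((not c implies not b) or d) iff (b implies not c)) and (c or b))))}.
(not (not d iff a) or (c and not ((((not c implies not b) or d) iff (b implies not c)) and (c or b)))): β-rule — branch into not (not d iff a)  //  (c and not ((((not c implies not b) or d) iff (b implies not c)) and (c or b))).
  branch 1 (add not (not d iff a)):
    not (not d iff a): β-rule — branch into not d, not a  //  not not d, a.
      branch 1.1 (add not d, not a):
        ○ open, literals {a=F, d=F}.
      branch 1.2 (add not not d, a):
        ○ open, literals {a=T, d=T}.
  branch 2 (add (c and not ((((not c implies not b) or d) iff (b implies not c)) and (c or b)))):
    (c and not ((((not c implies not b) or d) iff (b implies not c)) and (c or b))): α-rule — add c, not ((((not c implies not b) or d) iff (b implies not c)) and (c or b)).
    not ((((not c implies not b) or d) iff (b implies not c)) and (c or b)): β-rule — branch into not (((not c implies not b) or d) iff (b implies not c))  //  not (c or b).
      branch 2.1 (add not (((not c implies not b) or d) iff (b implies not c))):
        not (((not c implies not b) or d) iff (b implies not c)): β-rule — branch into ((not c implies not b) or d), not (b implies not c)  //  not ((not c implies not b) or d), (b implies not c).
          branch 2.1.1 (add ((not c implies not b) or d), not (b implies not c)):
            not (b implies not c): α-rule — add b, not not c.
            ((not c implies not b) or d): β-rule — branch into (not c implies not b)  //  d.
              branch 2.1.1.1 (add (not c implies not b)):
                (not c implies not b): β-rule — branch into not not c  //  not b.
                  branch 2.1.1.1.1 (add not not c):
                    ○ open, literals {b=T, c=T}.
                  branch 2.1.1.1.2 (add not b):
                    × closes — contains both b and not b.
              branch 2.1.1.2 (add d):
                ○ open, literals {b=T, c=T, d=T}.
          branch 2.1.2 (add not ((not c implies not b) or d), (b implies not c)):
            not ((not c implies not b) or d): α-rule — add not (not c implies not b), not d.
            not (not c implies not b): α-rule — add not c, not not b.
            × closes — contains both c and not c.
      branch 2.2 (add not (c or b)):
        not (c or b): α-rule — add not c, not b.
        × closes — contains both c and not c.
3 branches closed, 4 open.
Each open branch fixes some atoms; the unmentioned ones are free. Counting distinct full assignments: branch {a=F, d=F} (b, c) contributes 4 new; branch {a=T, d=T} (b, c) contributes 4 new; branch {b=T, c=T} (d, a) contributes 2 new; branch {b=T, c=T, d=T} (a) contributes 0 new. Total: 10.

10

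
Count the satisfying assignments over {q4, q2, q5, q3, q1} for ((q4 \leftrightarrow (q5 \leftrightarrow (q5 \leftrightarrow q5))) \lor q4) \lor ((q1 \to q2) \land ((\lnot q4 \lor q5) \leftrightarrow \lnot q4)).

30

Initial set: {(((q4 \leftrightarrow (q5 \leftrightarrow (q5 \leftrightarrow q5))) \lor q4) \lor ((q1 \to q2) \land ((\lnot q4 \lor q5) \leftrightarrow \lnot q4)))}.
(((q4 \leftrightarrow (q5 \leftrightarrow (q5 \leftrightarrow q5))) \lor q4) \lor ((q1 \to q2) \land ((\lnot q4 \lor q5) \leftrightarrow \lnot q4))): β-rule — branch into ((q4 \leftrightarrow (q5 \leftrightarrow (q5 \leftrightarrow q5))) \lor q4)  //  ((q1 \to q2) \land ((\lnot q4 \lor q5) \leftrightarrow \lnot q4)).
  branch 1 (add ((q4 \leftrightarrow (q5 \leftrightarrow (q5 \leftrightarrow q5))) \lor q4)):
    ((q4 \leftrightarrow (q5 \leftrightarrow (q5 \leftrightarrow q5))) \lor q4): β-rule — branch into (q4 \leftrightarrow (q5 \leftrightarrow (q5 \leftrightarrow q5)))  //  q4.
      branch 1.1 (add (q4 \leftrightarrow (q5 \leftrightarrow (q5 \leftrightarrow q5)))):
        (q4 \leftrightarrow (q5 \leftrightarrow (q5 \leftrightarrow q5))): β-rule — branch into q4, (q5 \leftrightarrow (q5 \leftrightarrow q5))  //  \lnot q4, \lnot (q5 \leftrightarrow (q5 \leftrightarrow q5)).
          branch 1.1.1 (add q4, (q5 \leftrightarrow (q5 \leftrightarrow q5))):
            (q5 \leftrightarrow (q5 \leftrightarrow q5)): β-rule — branch into q5, (q5 \leftrightarrow q5)  //  \lnot q5, \lnot (q5 \leftrightarrow q5).
              branch 1.1.1.1 (add q5, (q5 \leftrightarrow q5)):
                (q5 \leftrightarrow q5): β-rule — branch into q5, q5  //  \lnot q5, \lnot q5.
                  branch 1.1.1.1.1 (add q5, q5):
                    ○ open, literals {q4=true, q5=true}.
                  branch 1.1.1.1.2 (add \lnot q5, \lnot q5):
                    × closes — contains both q5 and \lnot q5.
              branch 1.1.1.2 (add \lnot q5, \lnot (q5 \leftrightarrow q5)):
                \lnot (q5 \leftrightarrow q5): β-rule — branch into q5, \lnot q5  //  \lnot q5, q5.
                  branch 1.1.1.2.1 (add q5, \lnot q5):
                    × closes — contains both q5 and \lnot q5.
                  branch 1.1.1.2.2 (add \lnot q5, q5):
                    × closes — contains both q5 and \lnot q5.
          branch 1.1.2 (add \lnot q4, \lnot (q5 \leftrightarrow (q5 \leftrightarrow q5))):
            \lnot (q5 \leftrightarrow (q5 \leftrightarrow q5)): β-rule — branch into q5, \lnot (q5 \leftrightarrow q5)  //  \lnot q5, (q5 \leftrightarrow q5).
              branch 1.1.2.1 (add q5, \lnot (q5 \leftrightarrow q5)):
                \lnot (q5 \leftrightarrow q5): β-rule — branch into q5, \lnot q5  //  \lnot q5, q5.
                  branch 1.1.2.1.1 (add q5, \lnot q5):
                    × closes — contains both q5 and \lnot q5.
                  branch 1.1.2.1.2 (add \lnot q5, q5):
                    × closes — contains both q5 and \lnot q5.
              branch 1.1.2.2 (add \lnot q5, (q5 \leftrightarrow q5)):
                (q5 \leftrightarrow q5): β-rule — branch into q5, q5  //  \lnot q5, \lnot q5.
                  branch 1.1.2.2.1 (add q5, q5):
                    × closes — contains both q5 and \lnot q5.
                  branch 1.1.2.2.2 (add \lnot q5, \lnot q5):
                    ○ open, literals {q4=false, q5=false}.
      branch 1.2 (add q4):
        ○ open, literals {q4=true}.
  branch 2 (add ((q1 \to q2) \land ((\lnot q4 \lor q5) \leftrightarrow \lnot q4))):
    ((q1 \to q2) \land ((\lnot q4 \lor q5) \leftrightarrow \lnot q4)): α-rule — add (q1 \to q2), ((\lnot q4 \lor q5) \leftrightarrow \lnot q4).
    (q1 \to q2): β-rule — branch into \lnot q1  //  q2.
      branch 2.1 (add \lnot q1):
        ((\lnot q4 \lor q5) \leftrightarrow \lnot q4): β-rule — branch into (\lnot q4 \lor q5), \lnot q4  //  \lnot (\lnot q4 \lor q5), \lnot \lnot q4.
          branch 2.1.1 (add (\lnot q4 \lor q5), \lnot q4):
            (\lnot q4 \lor q5): β-rule — branch into \lnot q4  //  q5.
              branch 2.1.1.1 (add \lnot q4):
                ○ open, literals {q1=false, q4=false}.
              branch 2.1.1.2 (add q5):
                ○ open, literals {q1=false, q4=false, q5=true}.
          branch 2.1.2 (add \lnot (\lnot q4 \lor q5), \lnot \lnot q4):
            \lnot (\lnot q4 \lor q5): α-rule — add \lnot \lnot q4, \lnot q5.
            ○ open, literals {q1=false, q4=true, q5=false}.
      branch 2.2 (add q2):
        ((\lnot q4 \lor q5) \leftrightarrow \lnot q4): β-rule — branch into (\lnot q4 \lor q5), \lnot q4  //  \lnot (\lnot q4 \lor q5), \lnot \lnot q4.
          branch 2.2.1 (add (\lnot q4 \lor q5), \lnot q4):
            (\lnot q4 \lor q5): β-rule — branch into \lnot q4  //  q5.
              branch 2.2.1.1 (add \lnot q4):
                ○ open, literals {q2=true, q4=false}.
              branch 2.2.1.2 (add q5):
                ○ open, literals {q2=true, q4=false, q5=true}.
          branch 2.2.2 (add \lnot (\lnot q4 \lor q5), \lnot \lnot q4):
            \lnot (\lnot q4 \lor q5): α-rule — add \lnot \lnot q4, \lnot q5.
            ○ open, literals {q2=true, q4=true, q5=false}.
6 branches closed, 9 open.
Each open branch fixes some atoms; the unmentioned ones are free. Counting distinct full assignments: branch {q4=true, q5=true} (q2, q3, q1) contributes 8 new; branch {q4=false, q5=false} (q2, q3, q1) contributes 8 new; branch {q4=true} (q2, q5, q3, q1) contributes 8 new; branch {q1=false, q4=false} (q2, q5, q3) contributes 4 new; branch {q1=false, q4=false, q5=true} (q2, q3) contributes 0 new; branch {q1=false, q4=true, q5=false} (q2, q3) contributes 0 new; branch {q2=true, q4=false} (q5, q3, q1) contributes 2 new; branch {q2=true, q4=false, q5=true} (q3, q1) contributes 0 new; branch {q2=true, q4=true, q5=false} (q3, q1) contributes 0 new. Total: 30.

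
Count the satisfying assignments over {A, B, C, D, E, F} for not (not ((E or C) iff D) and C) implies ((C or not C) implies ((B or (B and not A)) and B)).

Initial set: {(not (not ((E or C) iff D) and C) implies ((C or not C) implies ((B or (B and not A)) and B)))}.
(not (not ((E or C) iff D) and C) implies ((C or not C) implies ((B or (B and not A)) and B))): β-rule — branch into not not (not ((E or C) iff D) and C)  //  ((C or not C) implies ((B or (B and not A)) and B)).
  branch 1 (add not not (not ((E or C) iff D) and C)):
    not not (not ((E or C) iff D) and C): α-rule — add not ((E or C) iff D), C.
    not ((E or C) iff D): β-rule — branch into (E or C), not D  //  not (E or C), D.
      branch 1.1 (add (E or C), not D):
        (E or C): β-rule — branch into E  //  C.
          branch 1.1.1 (add E):
            ○ open, literals {C=true, D=false, E=true}.
          branch 1.1.2 (add C):
            ○ open, literals {C=true, D=false}.
      branch 1.2 (add not (E or C), D):
        not (E or C): α-rule — add not E, not C.
        × closes — contains both C and not C.
  branch 2 (add ((C or not C) implies ((B or (B and not A)) and B))):
    ((C or not C) implies ((B or (B and not A)) and B)): β-rule — branch into not (C or not C)  //  ((B or (B and not A)) and B).
      branch 2.1 (add not (C or not C)):
        not (C or not C): α-rule — add not C, not not C.
        × closes — contains both C and not C.
      branch 2.2 (add ((B or (B and not A)) and B)):
        ((B or (B and not A)) and B): α-rule — add (B or (B and not A)), B.
        (B or (B and not A)): β-rule — branch into B  //  (B and not A).
          branch 2.2.1 (add B):
            ○ open, literals {B=true}.
          branch 2.2.2 (add (B and not A)):
            (B and not A): α-rule — add B, not A.
            ○ open, literals {A=false, B=true}.
2 branches closed, 4 open.
Each open branch fixes some atoms; the unmentioned ones are free. Counting distinct full assignments: branch {C=true, D=false, E=true} (A, B, F) contributes 8 new; branch {C=true, D=false} (A, B, E, F) contributes 8 new; branch {B=true} (A, C, D, E, F) contributes 24 new; branch {A=false, B=true} (C, D, E, F) contributes 0 new. Total: 40.

40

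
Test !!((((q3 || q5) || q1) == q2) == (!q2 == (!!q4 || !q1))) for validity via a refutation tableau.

Not valid

Assume the negation and expand:
Initial set: {F !!((((q3 || q5) || q1) == q2) == (!q2 == (!!q4 || !q1)))}.
F !!((((q3 || q5) || q1) == q2) == (!q2 == (!!q4 || !q1))): drop double negation, giving F ((((q3 || q5) || q1) == q2) == (!q2 == (!!q4 || !q1))).
F ((((q3 || q5) || q1) == q2) == (!q2 == (!!q4 || !q1))): β-rule — branch into T (((q3 || q5) || q1) == q2), F (!q2 == (!!q4 || !q1))  //  F (((q3 || q5) || q1) == q2), T (!q2 == (!!q4 || !q1)).
  branch 1 (add T (((q3 || q5) || q1) == q2), F (!q2 == (!!q4 || !q1))):
    T (((q3 || q5) || q1) == q2): β-rule — branch into T ((q3 || q5) || q1), T q2  //  F ((q3 || q5) || q1), F q2.
      branch 1.1 (add T ((q3 || q5) || q1), T q2):
        F (!q2 == (!!q4 || !q1)): β-rule — branch into T !q2, F (!!q4 || !q1)  //  F !q2, T (!!q4 || !q1).
          branch 1.1.1 (add T !q2, F (!!q4 || !q1)):
            × closes — contains both q2 and !q2.
          branch 1.1.2 (add F !q2, T (!!q4 || !q1)):
            T ((q3 || q5) || q1): β-rule — branch into T (q3 || q5)  //  T q1.
              branch 1.1.2.1 (add T (q3 || q5)):
                T (!!q4 || !q1): β-rule — branch into T !!q4  //  T !q1.
                  branch 1.1.2.1.1 (add T !!q4):
                    T !!q4: drop double negation, giving T q4.
                    T (q3 || q5): β-rule — branch into T q3  //  T q5.
                      branch 1.1.2.1.1.1 (add T q3):
                        ○ open, literals {q2=true, q3=true, q4=true}.
                      branch 1.1.2.1.1.2 (add T q5):
                        ○ open, literals {q2=true, q4=true, q5=true}.
                  branch 1.1.2.1.2 (add T !q1):
                    T (q3 || q5): β-rule — branch into T q3  //  T q5.
                      branch 1.1.2.1.2.1 (add T q3):
                        ○ open, literals {q1=false, q2=true, q3=true}.
                      branch 1.1.2.1.2.2 (add T q5):
                        ○ open, literals {q1=false, q2=true, q5=true}.
              branch 1.1.2.2 (add T q1):
                T (!!q4 || !q1): β-rule — branch into T !!q4  //  T !q1.
                  branch 1.1.2.2.1 (add T !!q4):
                    T !!q4: drop double negation, giving T q4.
                    ○ open, literals {q1=true, q2=true, q4=true}.
                  branch 1.1.2.2.2 (add T !q1):
                    × closes — contains both q1 and !q1.
      branch 1.2 (add F ((q3 || q5) || q1), F q2):
        F ((q3 || q5) || q1): α-rule — add F (q3 || q5), F q1.
        F (q3 || q5): α-rule — add F q3, F q5.
        F (!q2 == (!!q4 || !q1)): β-rule — branch into T !q2, F (!!q4 || !q1)  //  F !q2, T (!!q4 || !q1).
          branch 1.2.1 (add T !q2, F (!!q4 || !q1)):
            F (!!q4 || !q1): α-rule — add F !!q4, F !q1.
            × closes — contains both q1 and !q1.
          branch 1.2.2 (add F !q2, T (!!q4 || !q1)):
            × closes — contains both q2 and !q2.
  branch 2 (add F (((q3 || q5) || q1) == q2), T (!q2 == (!!q4 || !q1))):
    F (((q3 || q5) || q1) == q2): β-rule — branch into T ((q3 || q5) || q1), F q2  //  F ((q3 || q5) || q1), T q2.
      branch 2.1 (add T ((q3 || q5) || q1), F q2):
        T (!q2 == (!!q4 || !q1)): β-rule — branch into T !q2, T (!!q4 || !q1)  //  F !q2, F (!!q4 || !q1).
          branch 2.1.1 (add T !q2, T (!!q4 || !q1)):
            T ((q3 || q5) || q1): β-rule — branch into T (q3 || q5)  //  T q1.
              branch 2.1.1.1 (add T (q3 || q5)):
                T (!!q4 || !q1): β-rule — branch into T !!q4  //  T !q1.
                  branch 2.1.1.1.1 (add T !!q4):
                    T !!q4: drop double negation, giving T q4.
                    T (q3 || q5): β-rule — branch into T q3  //  T q5.
                      branch 2.1.1.1.1.1 (add T q3):
                        ○ open, literals {q2=false, q3=true, q4=true}.
                      branch 2.1.1.1.1.2 (add T q5):
                        ○ open, literals {q2=false, q4=true, q5=true}.
                  branch 2.1.1.1.2 (add T !q1):
                    T (q3 || q5): β-rule — branch into T q3  //  T q5.
                      branch 2.1.1.1.2.1 (add T q3):
                        ○ open, literals {q1=false, q2=false, q3=true}.
                      branch 2.1.1.1.2.2 (add T q5):
                        ○ open, literals {q1=false, q2=false, q5=true}.
              branch 2.1.1.2 (add T q1):
                T (!!q4 || !q1): β-rule — branch into T !!q4  //  T !q1.
                  branch 2.1.1.2.1 (add T !!q4):
                    T !!q4: drop double negation, giving T q4.
                    ○ open, literals {q1=true, q2=false, q4=true}.
                  branch 2.1.1.2.2 (add T !q1):
                    × closes — contains both q1 and !q1.
          branch 2.1.2 (add F !q2, F (!!q4 || !q1)):
            × closes — contains both q2 and !q2.
      branch 2.2 (add F ((q3 || q5) || q1), T q2):
        F ((q3 || q5) || q1): α-rule — add F (q3 || q5), F q1.
        F (q3 || q5): α-rule — add F q3, F q5.
        T (!q2 == (!!q4 || !q1)): β-rule — branch into T !q2, T (!!q4 || !q1)  //  F !q2, F (!!q4 || !q1).
          branch 2.2.1 (add T !q2, T (!!q4 || !q1)):
            × closes — contains both q2 and !q2.
          branch 2.2.2 (add F !q2, F (!!q4 || !q1)):
            F (!!q4 || !q1): α-rule — add F !!q4, F !q1.
            × closes — contains both q1 and !q1.
8 branches closed, 10 open.
An open branch gives a countermodel: q2=true, q3=true, q4=true (unmentioned atoms arbitrary); under it the original formula is false.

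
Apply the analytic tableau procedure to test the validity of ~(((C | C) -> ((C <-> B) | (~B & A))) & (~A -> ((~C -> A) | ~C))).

Assume the negation and expand:
Initial set: {~~(((C | C) -> ((C <-> B) | (~B & A))) & (~A -> ((~C -> A) | ~C)))}.
~~(((C | C) -> ((C <-> B) | (~B & A))) & (~A -> ((~C -> A) | ~C))): α-rule — add ((C | C) -> ((C <-> B) | (~B & A))), (~A -> ((~C -> A) | ~C)).
((C | C) -> ((C <-> B) | (~B & A))): β-rule — branch into ~(C | C)  //  ((C <-> B) | (~B & A)).
  branch 1 (add ~(C | C)):
    ~(C | C): α-rule — add ~C, ~C.
    (~A -> ((~C -> A) | ~C)): β-rule — branch into ~~A  //  ((~C -> A) | ~C).
      branch 1.1 (add ~~A):
        ○ open, literals {A=1, C=0}.
      branch 1.2 (add ((~C -> A) | ~C)):
        ((~C -> A) | ~C): β-rule — branch into (~C -> A)  //  ~C.
          branch 1.2.1 (add (~C -> A)):
            (~C -> A): β-rule — branch into ~~C  //  A.
              branch 1.2.1.1 (add ~~C):
                × closes — contains both C and ~C.
              branch 1.2.1.2 (add A):
                ○ open, literals {A=1, C=0}.
          branch 1.2.2 (add ~C):
            ○ open, literals {C=0}.
  branch 2 (add ((C <-> B) | (~B & A))):
    (~A -> ((~C -> A) | ~C)): β-rule — branch into ~~A  //  ((~C -> A) | ~C).
      branch 2.1 (add ~~A):
        ((C <-> B) | (~B & A)): β-rule — branch into (C <-> B)  //  (~B & A).
          branch 2.1.1 (add (C <-> B)):
            (C <-> B): β-rule — branch into C, B  //  ~C, ~B.
              branch 2.1.1.1 (add C, B):
                ○ open, literals {A=1, B=1, C=1}.
              branch 2.1.1.2 (add ~C, ~B):
                ○ open, literals {A=1, B=0, C=0}.
          branch 2.1.2 (add (~B & A)):
            (~B & A): α-rule — add ~B, A.
            ○ open, literals {A=1, B=0}.
      branch 2.2 (add ((~C -> A) | ~C)):
        ((C <-> B) | (~B & A)): β-rule — branch into (C <-> B)  //  (~B & A).
          branch 2.2.1 (add (C <-> B)):
            ((~C -> A) | ~C): β-rule — branch into (~C -> A)  //  ~C.
              branch 2.2.1.1 (add (~C -> A)):
                (C <-> B): β-rule — branch into C, B  //  ~C, ~B.
                  branch 2.2.1.1.1 (add C, B):
                    (~C -> A): β-rule — branch into ~~C  //  A.
                      branch 2.2.1.1.1.1 (add ~~C):
                        ○ open, literals {B=1, C=1}.
                      branch 2.2.1.1.1.2 (add A):
                        ○ open, literals {A=1, B=1, C=1}.
                  branch 2.2.1.1.2 (add ~C, ~B):
                    (~C -> A): β-rule — branch into ~~C  //  A.
                      branch 2.2.1.1.2.1 (add ~~C):
                        × closes — contains both C and ~C.
                      branch 2.2.1.1.2.2 (add A):
                        ○ open, literals {A=1, B=0, C=0}.
              branch 2.2.1.2 (add ~C):
                (C <-> B): β-rule — branch into C, B  //  ~C, ~B.
                  branch 2.2.1.2.1 (add C, B):
                    × closes — contains both C and ~C.
                  branch 2.2.1.2.2 (add ~C, ~B):
                    ○ open, literals {B=0, C=0}.
          branch 2.2.2 (add (~B & A)):
            (~B & A): α-rule — add ~B, A.
            ((~C -> A) | ~C): β-rule — branch into (~C -> A)  //  ~C.
              branch 2.2.2.1 (add (~C -> A)):
                (~C -> A): β-rule — branch into ~~C  //  A.
                  branch 2.2.2.1.1 (add ~~C):
                    ○ open, literals {A=1, B=0, C=1}.
                  branch 2.2.2.1.2 (add A):
                    ○ open, literals {A=1, B=0}.
              branch 2.2.2.2 (add ~C):
                ○ open, literals {A=1, B=0, C=0}.
3 branches closed, 13 open.
An open branch gives a countermodel: A=1, C=0 (unmentioned atoms arbitrary); under it the original formula is false.

Not valid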